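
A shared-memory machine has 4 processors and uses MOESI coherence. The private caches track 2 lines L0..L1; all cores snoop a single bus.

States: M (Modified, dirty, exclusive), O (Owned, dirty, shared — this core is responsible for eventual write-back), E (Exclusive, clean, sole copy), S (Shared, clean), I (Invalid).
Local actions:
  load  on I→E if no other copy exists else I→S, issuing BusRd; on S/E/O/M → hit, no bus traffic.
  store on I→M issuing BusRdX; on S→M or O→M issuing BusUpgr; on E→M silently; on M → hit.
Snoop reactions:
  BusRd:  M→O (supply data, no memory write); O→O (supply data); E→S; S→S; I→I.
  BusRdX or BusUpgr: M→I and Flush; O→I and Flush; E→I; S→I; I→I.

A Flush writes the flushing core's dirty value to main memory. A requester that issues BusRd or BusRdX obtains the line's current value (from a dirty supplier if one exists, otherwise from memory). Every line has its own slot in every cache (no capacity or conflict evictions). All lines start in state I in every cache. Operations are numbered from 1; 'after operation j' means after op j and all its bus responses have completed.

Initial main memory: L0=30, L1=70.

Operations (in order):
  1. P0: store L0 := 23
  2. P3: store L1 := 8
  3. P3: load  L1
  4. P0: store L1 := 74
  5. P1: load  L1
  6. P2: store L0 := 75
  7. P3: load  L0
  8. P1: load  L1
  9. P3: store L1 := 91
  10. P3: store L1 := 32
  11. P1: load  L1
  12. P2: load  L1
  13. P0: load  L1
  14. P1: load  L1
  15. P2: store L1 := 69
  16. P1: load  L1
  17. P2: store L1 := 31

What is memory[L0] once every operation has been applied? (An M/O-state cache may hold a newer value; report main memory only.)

memory[L0] = 23

  op1 P0: store L0 := 23 → M/I/I/I on L0; bus BusRdX; mem=30
  op2 P3: store L1 := 8 → I/I/I/M on L1; bus BusRdX; mem=70
  op3 P3: load  L1 → I/I/I/M on L1; bus (none); mem=70
  op4 P0: store L1 := 74 → M/I/I/I on L1; bus BusRdX Flush; mem=8
  op5 P1: load  L1 → O/S/I/I on L1; bus BusRd; mem=8
  op6 P2: store L0 := 75 → I/I/M/I on L0; bus BusRdX Flush; mem=23
  op7 P3: load  L0 → I/I/O/S on L0; bus BusRd; mem=23
  op8 P1: load  L1 → O/S/I/I on L1; bus (none); mem=8
  op9 P3: store L1 := 91 → I/I/I/M on L1; bus BusRdX Flush; mem=74
  op10 P3: store L1 := 32 → I/I/I/M on L1; bus (none); mem=74
  op11 P1: load  L1 → I/S/I/O on L1; bus BusRd; mem=74
  op12 P2: load  L1 → I/S/S/O on L1; bus BusRd; mem=74
  op13 P0: load  L1 → S/S/S/O on L1; bus BusRd; mem=74
  op14 P1: load  L1 → S/S/S/O on L1; bus (none); mem=74
  op15 P2: store L1 := 69 → I/I/M/I on L1; bus BusUpgr Flush; mem=32
  op16 P1: load  L1 → I/S/O/I on L1; bus BusRd; mem=32
  op17 P2: store L1 := 31 → I/I/M/I on L1; bus BusUpgr; mem=32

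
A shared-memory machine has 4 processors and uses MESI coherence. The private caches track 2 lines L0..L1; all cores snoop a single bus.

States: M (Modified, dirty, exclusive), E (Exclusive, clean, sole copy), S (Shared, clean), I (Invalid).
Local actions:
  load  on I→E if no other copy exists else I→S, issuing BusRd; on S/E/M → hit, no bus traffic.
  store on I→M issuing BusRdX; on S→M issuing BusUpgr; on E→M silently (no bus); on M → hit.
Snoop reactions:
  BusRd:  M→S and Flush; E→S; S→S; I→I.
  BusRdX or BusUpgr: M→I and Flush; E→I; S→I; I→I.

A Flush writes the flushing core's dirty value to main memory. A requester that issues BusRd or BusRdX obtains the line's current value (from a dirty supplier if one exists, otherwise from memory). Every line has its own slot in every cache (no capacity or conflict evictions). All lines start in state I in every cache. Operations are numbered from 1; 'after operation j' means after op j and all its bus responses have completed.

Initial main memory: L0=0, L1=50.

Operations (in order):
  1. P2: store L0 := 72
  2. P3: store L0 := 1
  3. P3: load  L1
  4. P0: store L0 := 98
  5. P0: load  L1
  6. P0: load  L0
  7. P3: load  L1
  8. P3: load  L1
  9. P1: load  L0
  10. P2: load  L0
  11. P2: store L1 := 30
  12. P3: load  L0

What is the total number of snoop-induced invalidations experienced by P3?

1. P2: store L0 := 72  bus=[BusRdX]  L0: P0=I P1=I P2=M P3=I  mem[L0]=0
2. P3: store L0 := 1  bus=[BusRdX,Flush]  L0: P0=I P1=I P2=I P3=M  mem[L0]=72
3. P3: load  L1  bus=[BusRd]  L1: P0=I P1=I P2=I P3=E  mem[L1]=50
4. P0: store L0 := 98  bus=[BusRdX,Flush]  L0: P0=M P1=I P2=I P3=I  mem[L0]=1
5. P0: load  L1  bus=[BusRd]  L1: P0=S P1=I P2=I P3=S  mem[L1]=50
6. P0: load  L0  bus=[-]  L0: P0=M P1=I P2=I P3=I  mem[L0]=1
7. P3: load  L1  bus=[-]  L1: P0=S P1=I P2=I P3=S  mem[L1]=50
8. P3: load  L1  bus=[-]  L1: P0=S P1=I P2=I P3=S  mem[L1]=50
9. P1: load  L0  bus=[BusRd,Flush]  L0: P0=S P1=S P2=I P3=I  mem[L0]=98
10. P2: load  L0  bus=[BusRd]  L0: P0=S P1=S P2=S P3=I  mem[L0]=98
11. P2: store L1 := 30  bus=[BusRdX]  L1: P0=I P1=I P2=M P3=I  mem[L1]=50
12. P3: load  L0  bus=[BusRd]  L0: P0=S P1=S P2=S P3=S  mem[L0]=98

invalidations = 2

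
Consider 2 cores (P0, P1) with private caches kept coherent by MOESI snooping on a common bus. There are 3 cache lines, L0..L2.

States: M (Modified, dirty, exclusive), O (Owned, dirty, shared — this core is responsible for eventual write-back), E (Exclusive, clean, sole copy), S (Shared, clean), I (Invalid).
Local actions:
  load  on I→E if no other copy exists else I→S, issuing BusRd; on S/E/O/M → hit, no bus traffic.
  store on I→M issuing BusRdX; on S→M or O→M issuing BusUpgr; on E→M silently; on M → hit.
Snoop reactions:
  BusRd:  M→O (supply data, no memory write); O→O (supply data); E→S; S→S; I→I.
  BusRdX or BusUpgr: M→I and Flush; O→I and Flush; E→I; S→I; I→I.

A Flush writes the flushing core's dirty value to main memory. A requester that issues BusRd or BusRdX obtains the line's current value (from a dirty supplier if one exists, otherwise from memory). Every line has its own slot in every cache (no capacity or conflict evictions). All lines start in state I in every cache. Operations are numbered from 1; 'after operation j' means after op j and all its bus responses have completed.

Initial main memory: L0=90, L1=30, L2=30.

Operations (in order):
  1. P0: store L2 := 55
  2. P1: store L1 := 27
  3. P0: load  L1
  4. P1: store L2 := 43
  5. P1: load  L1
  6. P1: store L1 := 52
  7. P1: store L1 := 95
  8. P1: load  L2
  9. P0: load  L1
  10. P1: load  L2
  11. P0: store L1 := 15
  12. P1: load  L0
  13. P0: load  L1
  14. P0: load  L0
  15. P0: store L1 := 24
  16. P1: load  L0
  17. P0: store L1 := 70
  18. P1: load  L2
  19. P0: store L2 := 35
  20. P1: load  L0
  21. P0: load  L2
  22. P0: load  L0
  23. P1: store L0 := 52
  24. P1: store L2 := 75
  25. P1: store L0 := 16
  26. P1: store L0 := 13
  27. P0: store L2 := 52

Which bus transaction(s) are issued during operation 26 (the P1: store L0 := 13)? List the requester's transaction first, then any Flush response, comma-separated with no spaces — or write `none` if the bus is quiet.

bus = none

step 1: P0: store L2 := 55  ⟶  MI  (L2)  txn=BusRdX  M[L2]=30
step 2: P1: store L1 := 27  ⟶  IM  (L1)  txn=BusRdX  M[L1]=30
step 3: P0: load  L1  ⟶  SO  (L1)  txn=BusRd  M[L1]=30
step 4: P1: store L2 := 43  ⟶  IM  (L2)  txn=BusRdX+Flush  M[L2]=55
step 5: P1: load  L1  ⟶  SO  (L1)  txn=∅  M[L1]=30
step 6: P1: store L1 := 52  ⟶  IM  (L1)  txn=BusUpgr  M[L1]=30
step 7: P1: store L1 := 95  ⟶  IM  (L1)  txn=∅  M[L1]=30
step 8: P1: load  L2  ⟶  IM  (L2)  txn=∅  M[L2]=55
step 9: P0: load  L1  ⟶  SO  (L1)  txn=BusRd  M[L1]=30
step 10: P1: load  L2  ⟶  IM  (L2)  txn=∅  M[L2]=55
step 11: P0: store L1 := 15  ⟶  MI  (L1)  txn=BusUpgr+Flush  M[L1]=95
step 12: P1: load  L0  ⟶  IE  (L0)  txn=BusRd  M[L0]=90
step 13: P0: load  L1  ⟶  MI  (L1)  txn=∅  M[L1]=95
step 14: P0: load  L0  ⟶  SS  (L0)  txn=BusRd  M[L0]=90
step 15: P0: store L1 := 24  ⟶  MI  (L1)  txn=∅  M[L1]=95
step 16: P1: load  L0  ⟶  SS  (L0)  txn=∅  M[L0]=90
step 17: P0: store L1 := 70  ⟶  MI  (L1)  txn=∅  M[L1]=95
step 18: P1: load  L2  ⟶  IM  (L2)  txn=∅  M[L2]=55
step 19: P0: store L2 := 35  ⟶  MI  (L2)  txn=BusRdX+Flush  M[L2]=43
step 20: P1: load  L0  ⟶  SS  (L0)  txn=∅  M[L0]=90
step 21: P0: load  L2  ⟶  MI  (L2)  txn=∅  M[L2]=43
step 22: P0: load  L0  ⟶  SS  (L0)  txn=∅  M[L0]=90
step 23: P1: store L0 := 52  ⟶  IM  (L0)  txn=BusUpgr  M[L0]=90
step 24: P1: store L2 := 75  ⟶  IM  (L2)  txn=BusRdX+Flush  M[L2]=35
step 25: P1: store L0 := 16  ⟶  IM  (L0)  txn=∅  M[L0]=90
step 26: P1: store L0 := 13  ⟶  IM  (L0)  txn=∅  M[L0]=90
step 27: P0: store L2 := 52  ⟶  MI  (L2)  txn=BusRdX+Flush  M[L2]=75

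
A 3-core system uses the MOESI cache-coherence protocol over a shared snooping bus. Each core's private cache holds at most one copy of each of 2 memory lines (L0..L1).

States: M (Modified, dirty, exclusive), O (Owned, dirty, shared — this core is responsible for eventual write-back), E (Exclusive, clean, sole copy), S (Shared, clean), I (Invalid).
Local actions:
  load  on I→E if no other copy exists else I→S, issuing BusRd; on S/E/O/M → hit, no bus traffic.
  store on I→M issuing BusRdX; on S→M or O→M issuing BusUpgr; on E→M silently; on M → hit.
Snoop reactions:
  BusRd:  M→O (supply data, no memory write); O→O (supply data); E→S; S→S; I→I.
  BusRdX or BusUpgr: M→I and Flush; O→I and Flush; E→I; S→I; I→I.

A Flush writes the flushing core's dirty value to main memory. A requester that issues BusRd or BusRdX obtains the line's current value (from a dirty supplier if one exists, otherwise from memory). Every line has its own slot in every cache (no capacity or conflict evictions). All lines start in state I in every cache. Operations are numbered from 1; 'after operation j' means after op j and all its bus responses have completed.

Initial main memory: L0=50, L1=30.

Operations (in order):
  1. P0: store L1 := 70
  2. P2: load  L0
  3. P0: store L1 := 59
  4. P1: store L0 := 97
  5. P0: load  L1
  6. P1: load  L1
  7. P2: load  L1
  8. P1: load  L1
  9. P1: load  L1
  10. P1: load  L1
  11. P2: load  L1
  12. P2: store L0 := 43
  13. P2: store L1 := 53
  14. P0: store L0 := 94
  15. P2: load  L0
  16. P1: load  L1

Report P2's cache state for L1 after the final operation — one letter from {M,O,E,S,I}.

state = O

[1] P0: store L1 := 70 | P0:M(70), P1:I, P2:I | bus: BusRdX
[2] P2: load  L0 | P0:I, P1:I, P2:E(50) | bus: BusRd
[3] P0: store L1 := 59 | P0:M(59), P1:I, P2:I | bus: none
[4] P1: store L0 := 97 | P0:I, P1:M(97), P2:I | bus: BusRdX
[5] P0: load  L1 | P0:M(59), P1:I, P2:I | bus: none
[6] P1: load  L1 | P0:O(59), P1:S(59), P2:I | bus: BusRd
[7] P2: load  L1 | P0:O(59), P1:S(59), P2:S(59) | bus: BusRd
[8] P1: load  L1 | P0:O(59), P1:S(59), P2:S(59) | bus: none
[9] P1: load  L1 | P0:O(59), P1:S(59), P2:S(59) | bus: none
[10] P1: load  L1 | P0:O(59), P1:S(59), P2:S(59) | bus: none
[11] P2: load  L1 | P0:O(59), P1:S(59), P2:S(59) | bus: none
[12] P2: store L0 := 43 | P0:I, P1:I, P2:M(43) | bus: BusRdX,Flush
[13] P2: store L1 := 53 | P0:I, P1:I, P2:M(53) | bus: BusUpgr,Flush
[14] P0: store L0 := 94 | P0:M(94), P1:I, P2:I | bus: BusRdX,Flush
[15] P2: load  L0 | P0:O(94), P1:I, P2:S(94) | bus: BusRd
[16] P1: load  L1 | P0:I, P1:S(53), P2:O(53) | bus: BusRd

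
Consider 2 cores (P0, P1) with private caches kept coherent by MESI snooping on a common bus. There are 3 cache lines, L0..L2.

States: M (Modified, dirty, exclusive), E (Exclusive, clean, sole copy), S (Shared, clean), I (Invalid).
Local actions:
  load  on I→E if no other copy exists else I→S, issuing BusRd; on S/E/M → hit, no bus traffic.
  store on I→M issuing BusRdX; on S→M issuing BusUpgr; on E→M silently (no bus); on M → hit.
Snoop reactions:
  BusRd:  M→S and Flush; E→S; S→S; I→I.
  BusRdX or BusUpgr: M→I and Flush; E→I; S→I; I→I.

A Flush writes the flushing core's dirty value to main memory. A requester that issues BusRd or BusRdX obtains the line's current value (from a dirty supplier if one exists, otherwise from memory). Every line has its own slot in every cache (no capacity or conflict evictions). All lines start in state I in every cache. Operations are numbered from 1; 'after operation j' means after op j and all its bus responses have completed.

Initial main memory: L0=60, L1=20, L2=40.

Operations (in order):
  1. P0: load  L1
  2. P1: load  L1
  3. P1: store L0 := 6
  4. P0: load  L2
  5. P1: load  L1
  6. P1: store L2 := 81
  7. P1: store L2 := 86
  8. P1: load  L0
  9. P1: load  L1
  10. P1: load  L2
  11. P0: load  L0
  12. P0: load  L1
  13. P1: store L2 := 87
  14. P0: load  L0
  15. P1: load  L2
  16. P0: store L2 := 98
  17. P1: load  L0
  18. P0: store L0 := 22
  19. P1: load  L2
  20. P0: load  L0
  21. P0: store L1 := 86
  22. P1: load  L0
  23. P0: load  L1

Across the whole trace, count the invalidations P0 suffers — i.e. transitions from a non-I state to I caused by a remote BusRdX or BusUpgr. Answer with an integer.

invalidations = 1

[1] P0: load  L1 | P0:E(20), P1:I | bus: BusRd
[2] P1: load  L1 | P0:S(20), P1:S(20) | bus: BusRd
[3] P1: store L0 := 6 | P0:I, P1:M(6) | bus: BusRdX
[4] P0: load  L2 | P0:E(40), P1:I | bus: BusRd
[5] P1: load  L1 | P0:S(20), P1:S(20) | bus: none
[6] P1: store L2 := 81 | P0:I, P1:M(81) | bus: BusRdX
[7] P1: store L2 := 86 | P0:I, P1:M(86) | bus: none
[8] P1: load  L0 | P0:I, P1:M(6) | bus: none
[9] P1: load  L1 | P0:S(20), P1:S(20) | bus: none
[10] P1: load  L2 | P0:I, P1:M(86) | bus: none
[11] P0: load  L0 | P0:S(6), P1:S(6) | bus: BusRd,Flush
[12] P0: load  L1 | P0:S(20), P1:S(20) | bus: none
[13] P1: store L2 := 87 | P0:I, P1:M(87) | bus: none
[14] P0: load  L0 | P0:S(6), P1:S(6) | bus: none
[15] P1: load  L2 | P0:I, P1:M(87) | bus: none
[16] P0: store L2 := 98 | P0:M(98), P1:I | bus: BusRdX,Flush
[17] P1: load  L0 | P0:S(6), P1:S(6) | bus: none
[18] P0: store L0 := 22 | P0:M(22), P1:I | bus: BusUpgr
[19] P1: load  L2 | P0:S(98), P1:S(98) | bus: BusRd,Flush
[20] P0: load  L0 | P0:M(22), P1:I | bus: none
[21] P0: store L1 := 86 | P0:M(86), P1:I | bus: BusUpgr
[22] P1: load  L0 | P0:S(22), P1:S(22) | bus: BusRd,Flush
[23] P0: load  L1 | P0:M(86), P1:I | bus: none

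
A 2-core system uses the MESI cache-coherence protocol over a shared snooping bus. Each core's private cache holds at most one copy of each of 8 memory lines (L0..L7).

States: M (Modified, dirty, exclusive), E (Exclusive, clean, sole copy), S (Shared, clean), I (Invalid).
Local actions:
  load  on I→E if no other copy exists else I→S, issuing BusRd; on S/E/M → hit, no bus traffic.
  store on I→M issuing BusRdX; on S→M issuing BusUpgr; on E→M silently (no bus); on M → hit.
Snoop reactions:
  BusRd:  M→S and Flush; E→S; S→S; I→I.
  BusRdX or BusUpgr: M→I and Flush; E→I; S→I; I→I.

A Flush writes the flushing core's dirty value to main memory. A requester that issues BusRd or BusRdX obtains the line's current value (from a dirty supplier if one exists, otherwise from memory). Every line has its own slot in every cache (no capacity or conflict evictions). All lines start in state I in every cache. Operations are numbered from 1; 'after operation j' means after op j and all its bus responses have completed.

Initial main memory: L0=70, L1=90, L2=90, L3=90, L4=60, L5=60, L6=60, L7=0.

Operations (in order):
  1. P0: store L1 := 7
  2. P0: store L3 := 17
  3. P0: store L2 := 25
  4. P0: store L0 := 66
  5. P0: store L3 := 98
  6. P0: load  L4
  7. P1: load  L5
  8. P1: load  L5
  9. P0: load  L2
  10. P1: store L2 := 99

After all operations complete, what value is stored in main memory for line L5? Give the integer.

memory[L5] = 60

1. P0: store L1 := 7  bus=[BusRdX]  L1: P0=M P1=I  mem[L1]=90
2. P0: store L3 := 17  bus=[BusRdX]  L3: P0=M P1=I  mem[L3]=90
3. P0: store L2 := 25  bus=[BusRdX]  L2: P0=M P1=I  mem[L2]=90
4. P0: store L0 := 66  bus=[BusRdX]  L0: P0=M P1=I  mem[L0]=70
5. P0: store L3 := 98  bus=[-]  L3: P0=M P1=I  mem[L3]=90
6. P0: load  L4  bus=[BusRd]  L4: P0=E P1=I  mem[L4]=60
7. P1: load  L5  bus=[BusRd]  L5: P0=I P1=E  mem[L5]=60
8. P1: load  L5  bus=[-]  L5: P0=I P1=E  mem[L5]=60
9. P0: load  L2  bus=[-]  L2: P0=M P1=I  mem[L2]=90
10. P1: store L2 := 99  bus=[BusRdX,Flush]  L2: P0=I P1=M  mem[L2]=25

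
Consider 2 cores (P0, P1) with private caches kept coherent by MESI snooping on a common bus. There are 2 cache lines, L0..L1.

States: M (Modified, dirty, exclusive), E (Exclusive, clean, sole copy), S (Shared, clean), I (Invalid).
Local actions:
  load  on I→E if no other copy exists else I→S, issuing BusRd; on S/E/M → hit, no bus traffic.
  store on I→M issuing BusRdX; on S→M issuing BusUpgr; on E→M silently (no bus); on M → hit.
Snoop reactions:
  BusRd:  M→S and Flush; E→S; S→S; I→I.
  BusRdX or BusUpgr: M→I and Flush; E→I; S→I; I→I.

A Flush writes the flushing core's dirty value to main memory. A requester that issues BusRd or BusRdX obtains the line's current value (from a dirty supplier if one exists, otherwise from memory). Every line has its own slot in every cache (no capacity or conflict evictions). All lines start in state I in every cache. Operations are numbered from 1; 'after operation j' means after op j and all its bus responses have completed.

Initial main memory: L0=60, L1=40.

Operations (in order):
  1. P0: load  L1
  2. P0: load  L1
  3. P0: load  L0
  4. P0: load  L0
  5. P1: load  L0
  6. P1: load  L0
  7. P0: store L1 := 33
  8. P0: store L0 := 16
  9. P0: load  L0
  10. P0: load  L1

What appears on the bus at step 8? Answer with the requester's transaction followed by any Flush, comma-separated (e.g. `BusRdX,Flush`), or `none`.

bus = BusUpgr

[1] P0: load  L1 | P0:E(40), P1:I | bus: BusRd
[2] P0: load  L1 | P0:E(40), P1:I | bus: none
[3] P0: load  L0 | P0:E(60), P1:I | bus: BusRd
[4] P0: load  L0 | P0:E(60), P1:I | bus: none
[5] P1: load  L0 | P0:S(60), P1:S(60) | bus: BusRd
[6] P1: load  L0 | P0:S(60), P1:S(60) | bus: none
[7] P0: store L1 := 33 | P0:M(33), P1:I | bus: none
[8] P0: store L0 := 16 | P0:M(16), P1:I | bus: BusUpgr
[9] P0: load  L0 | P0:M(16), P1:I | bus: none
[10] P0: load  L1 | P0:M(33), P1:I | bus: none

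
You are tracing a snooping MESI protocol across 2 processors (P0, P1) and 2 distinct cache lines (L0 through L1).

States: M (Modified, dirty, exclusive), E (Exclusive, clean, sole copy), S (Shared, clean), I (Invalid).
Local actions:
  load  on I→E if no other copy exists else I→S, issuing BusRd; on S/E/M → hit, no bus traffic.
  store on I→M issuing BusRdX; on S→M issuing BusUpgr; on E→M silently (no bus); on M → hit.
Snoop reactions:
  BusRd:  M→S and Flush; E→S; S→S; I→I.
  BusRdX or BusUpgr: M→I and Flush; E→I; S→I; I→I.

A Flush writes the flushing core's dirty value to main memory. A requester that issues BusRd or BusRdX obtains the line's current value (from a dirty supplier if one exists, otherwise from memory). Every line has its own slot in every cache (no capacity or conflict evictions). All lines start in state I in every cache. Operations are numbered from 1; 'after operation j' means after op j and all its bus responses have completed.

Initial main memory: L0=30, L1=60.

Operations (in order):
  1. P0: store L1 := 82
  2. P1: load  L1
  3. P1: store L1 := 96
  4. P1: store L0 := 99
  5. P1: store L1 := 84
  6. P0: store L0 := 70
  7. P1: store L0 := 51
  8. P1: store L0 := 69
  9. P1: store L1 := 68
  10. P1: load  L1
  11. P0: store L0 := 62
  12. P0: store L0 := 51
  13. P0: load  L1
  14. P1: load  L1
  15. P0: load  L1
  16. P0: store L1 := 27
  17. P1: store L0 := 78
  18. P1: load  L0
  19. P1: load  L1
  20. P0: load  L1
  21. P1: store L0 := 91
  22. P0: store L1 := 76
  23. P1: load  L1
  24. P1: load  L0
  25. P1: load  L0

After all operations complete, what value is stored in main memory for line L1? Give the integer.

1. P0: store L1 := 82  bus=[BusRdX]  L1: P0=M P1=I  mem[L1]=60
2. P1: load  L1  bus=[BusRd,Flush]  L1: P0=S P1=S  mem[L1]=82
3. P1: store L1 := 96  bus=[BusUpgr]  L1: P0=I P1=M  mem[L1]=82
4. P1: store L0 := 99  bus=[BusRdX]  L0: P0=I P1=M  mem[L0]=30
5. P1: store L1 := 84  bus=[-]  L1: P0=I P1=M  mem[L1]=82
6. P0: store L0 := 70  bus=[BusRdX,Flush]  L0: P0=M P1=I  mem[L0]=99
7. P1: store L0 := 51  bus=[BusRdX,Flush]  L0: P0=I P1=M  mem[L0]=70
8. P1: store L0 := 69  bus=[-]  L0: P0=I P1=M  mem[L0]=70
9. P1: store L1 := 68  bus=[-]  L1: P0=I P1=M  mem[L1]=82
10. P1: load  L1  bus=[-]  L1: P0=I P1=M  mem[L1]=82
11. P0: store L0 := 62  bus=[BusRdX,Flush]  L0: P0=M P1=I  mem[L0]=69
12. P0: store L0 := 51  bus=[-]  L0: P0=M P1=I  mem[L0]=69
13. P0: load  L1  bus=[BusRd,Flush]  L1: P0=S P1=S  mem[L1]=68
14. P1: load  L1  bus=[-]  L1: P0=S P1=S  mem[L1]=68
15. P0: load  L1  bus=[-]  L1: P0=S P1=S  mem[L1]=68
16. P0: store L1 := 27  bus=[BusUpgr]  L1: P0=M P1=I  mem[L1]=68
17. P1: store L0 := 78  bus=[BusRdX,Flush]  L0: P0=I P1=M  mem[L0]=51
18. P1: load  L0  bus=[-]  L0: P0=I P1=M  mem[L0]=51
19. P1: load  L1  bus=[BusRd,Flush]  L1: P0=S P1=S  mem[L1]=27
20. P0: load  L1  bus=[-]  L1: P0=S P1=S  mem[L1]=27
21. P1: store L0 := 91  bus=[-]  L0: P0=I P1=M  mem[L0]=51
22. P0: store L1 := 76  bus=[BusUpgr]  L1: P0=M P1=I  mem[L1]=27
23. P1: load  L1  bus=[BusRd,Flush]  L1: P0=S P1=S  mem[L1]=76
24. P1: load  L0  bus=[-]  L0: P0=I P1=M  mem[L0]=51
25. P1: load  L0  bus=[-]  L0: P0=I P1=M  mem[L0]=51

memory[L1] = 76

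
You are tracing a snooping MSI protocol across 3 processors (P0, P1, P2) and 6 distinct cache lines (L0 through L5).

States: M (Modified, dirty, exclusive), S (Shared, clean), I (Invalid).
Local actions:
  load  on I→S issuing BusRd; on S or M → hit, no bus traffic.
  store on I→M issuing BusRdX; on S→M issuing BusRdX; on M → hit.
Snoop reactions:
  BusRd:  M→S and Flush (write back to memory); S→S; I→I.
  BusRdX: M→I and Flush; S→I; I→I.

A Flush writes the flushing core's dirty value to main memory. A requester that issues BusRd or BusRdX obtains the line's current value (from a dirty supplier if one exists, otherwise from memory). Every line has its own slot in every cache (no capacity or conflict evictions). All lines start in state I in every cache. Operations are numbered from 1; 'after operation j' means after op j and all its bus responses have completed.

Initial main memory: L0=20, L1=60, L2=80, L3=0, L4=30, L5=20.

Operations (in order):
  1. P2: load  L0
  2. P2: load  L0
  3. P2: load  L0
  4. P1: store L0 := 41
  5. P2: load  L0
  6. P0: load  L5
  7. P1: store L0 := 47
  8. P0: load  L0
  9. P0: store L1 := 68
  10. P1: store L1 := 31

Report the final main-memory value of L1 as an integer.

memory[L1] = 68

  op1 P2: load  L0 → I/I/S on L0; bus BusRd; mem=20
  op2 P2: load  L0 → I/I/S on L0; bus (none); mem=20
  op3 P2: load  L0 → I/I/S on L0; bus (none); mem=20
  op4 P1: store L0 := 41 → I/M/I on L0; bus BusRdX; mem=20
  op5 P2: load  L0 → I/S/S on L0; bus BusRd Flush; mem=41
  op6 P0: load  L5 → S/I/I on L5; bus BusRd; mem=20
  op7 P1: store L0 := 47 → I/M/I on L0; bus BusRdX; mem=41
  op8 P0: load  L0 → S/S/I on L0; bus BusRd Flush; mem=47
  op9 P0: store L1 := 68 → M/I/I on L1; bus BusRdX; mem=60
  op10 P1: store L1 := 31 → I/M/I on L1; bus BusRdX Flush; mem=68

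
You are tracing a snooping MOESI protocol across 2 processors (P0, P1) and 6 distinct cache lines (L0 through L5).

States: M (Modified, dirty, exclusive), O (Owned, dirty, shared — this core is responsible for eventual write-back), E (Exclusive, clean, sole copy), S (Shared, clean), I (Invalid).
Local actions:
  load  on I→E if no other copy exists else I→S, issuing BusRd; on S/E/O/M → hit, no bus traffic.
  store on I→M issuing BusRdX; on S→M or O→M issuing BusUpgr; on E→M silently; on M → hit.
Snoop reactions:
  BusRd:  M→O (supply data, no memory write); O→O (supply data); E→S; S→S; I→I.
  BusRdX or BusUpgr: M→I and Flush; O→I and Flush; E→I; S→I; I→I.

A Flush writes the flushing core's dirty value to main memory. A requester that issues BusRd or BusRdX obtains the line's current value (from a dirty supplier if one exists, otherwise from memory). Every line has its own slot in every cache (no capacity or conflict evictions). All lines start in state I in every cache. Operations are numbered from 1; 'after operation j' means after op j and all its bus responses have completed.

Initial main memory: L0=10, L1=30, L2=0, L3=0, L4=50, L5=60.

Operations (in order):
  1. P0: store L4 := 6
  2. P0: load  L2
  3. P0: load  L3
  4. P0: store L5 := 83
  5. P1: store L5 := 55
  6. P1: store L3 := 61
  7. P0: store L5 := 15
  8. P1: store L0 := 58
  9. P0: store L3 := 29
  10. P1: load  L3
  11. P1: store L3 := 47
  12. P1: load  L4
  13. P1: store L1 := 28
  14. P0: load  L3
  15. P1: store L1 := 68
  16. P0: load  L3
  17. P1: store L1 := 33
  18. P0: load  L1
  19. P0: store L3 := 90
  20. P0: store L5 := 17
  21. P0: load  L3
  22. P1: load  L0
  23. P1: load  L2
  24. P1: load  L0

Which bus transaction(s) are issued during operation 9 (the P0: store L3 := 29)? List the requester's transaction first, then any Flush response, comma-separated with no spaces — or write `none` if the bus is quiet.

[1] P0: store L4 := 6 | P0:M(6), P1:I | bus: BusRdX
[2] P0: load  L2 | P0:E(0), P1:I | bus: BusRd
[3] P0: load  L3 | P0:E(0), P1:I | bus: BusRd
[4] P0: store L5 := 83 | P0:M(83), P1:I | bus: BusRdX
[5] P1: store L5 := 55 | P0:I, P1:M(55) | bus: BusRdX,Flush
[6] P1: store L3 := 61 | P0:I, P1:M(61) | bus: BusRdX
[7] P0: store L5 := 15 | P0:M(15), P1:I | bus: BusRdX,Flush
[8] P1: store L0 := 58 | P0:I, P1:M(58) | bus: BusRdX
[9] P0: store L3 := 29 | P0:M(29), P1:I | bus: BusRdX,Flush
[10] P1: load  L3 | P0:O(29), P1:S(29) | bus: BusRd
[11] P1: store L3 := 47 | P0:I, P1:M(47) | bus: BusUpgr,Flush
[12] P1: load  L4 | P0:O(6), P1:S(6) | bus: BusRd
[13] P1: store L1 := 28 | P0:I, P1:M(28) | bus: BusRdX
[14] P0: load  L3 | P0:S(47), P1:O(47) | bus: BusRd
[15] P1: store L1 := 68 | P0:I, P1:M(68) | bus: none
[16] P0: load  L3 | P0:S(47), P1:O(47) | bus: none
[17] P1: store L1 := 33 | P0:I, P1:M(33) | bus: none
[18] P0: load  L1 | P0:S(33), P1:O(33) | bus: BusRd
[19] P0: store L3 := 90 | P0:M(90), P1:I | bus: BusUpgr,Flush
[20] P0: store L5 := 17 | P0:M(17), P1:I | bus: none
[21] P0: load  L3 | P0:M(90), P1:I | bus: none
[22] P1: load  L0 | P0:I, P1:M(58) | bus: none
[23] P1: load  L2 | P0:S(0), P1:S(0) | bus: BusRd
[24] P1: load  L0 | P0:I, P1:M(58) | bus: none

bus = BusRdX,Flush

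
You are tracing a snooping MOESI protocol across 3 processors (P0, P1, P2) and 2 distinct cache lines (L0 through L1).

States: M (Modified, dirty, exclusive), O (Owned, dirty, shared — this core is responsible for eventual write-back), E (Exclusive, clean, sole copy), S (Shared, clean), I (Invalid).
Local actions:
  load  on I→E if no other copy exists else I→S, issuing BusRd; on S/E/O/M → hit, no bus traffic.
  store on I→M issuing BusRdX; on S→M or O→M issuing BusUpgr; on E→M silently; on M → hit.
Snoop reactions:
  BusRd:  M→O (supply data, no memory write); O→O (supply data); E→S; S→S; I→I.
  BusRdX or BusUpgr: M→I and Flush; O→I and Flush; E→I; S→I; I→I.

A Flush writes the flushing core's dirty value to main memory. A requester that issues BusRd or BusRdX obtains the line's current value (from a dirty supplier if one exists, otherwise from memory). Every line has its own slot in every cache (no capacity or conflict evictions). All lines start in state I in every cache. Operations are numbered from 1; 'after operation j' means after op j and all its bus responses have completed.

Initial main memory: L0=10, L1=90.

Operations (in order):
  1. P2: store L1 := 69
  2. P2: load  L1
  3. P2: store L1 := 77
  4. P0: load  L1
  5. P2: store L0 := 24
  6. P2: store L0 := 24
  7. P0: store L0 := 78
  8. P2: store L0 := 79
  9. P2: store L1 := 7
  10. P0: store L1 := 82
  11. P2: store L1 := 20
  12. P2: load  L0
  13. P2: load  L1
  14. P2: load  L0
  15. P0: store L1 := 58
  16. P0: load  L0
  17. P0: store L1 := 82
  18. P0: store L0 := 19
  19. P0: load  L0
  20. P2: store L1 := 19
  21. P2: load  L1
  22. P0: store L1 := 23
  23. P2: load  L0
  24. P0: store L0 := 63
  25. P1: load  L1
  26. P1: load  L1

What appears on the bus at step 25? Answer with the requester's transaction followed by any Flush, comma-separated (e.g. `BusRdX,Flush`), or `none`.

bus = BusRd

  op1 P2: store L1 := 69 → I/I/M on L1; bus BusRdX; mem=90
  op2 P2: load  L1 → I/I/M on L1; bus (none); mem=90
  op3 P2: store L1 := 77 → I/I/M on L1; bus (none); mem=90
  op4 P0: load  L1 → S/I/O on L1; bus BusRd; mem=90
  op5 P2: store L0 := 24 → I/I/M on L0; bus BusRdX; mem=10
  op6 P2: store L0 := 24 → I/I/M on L0; bus (none); mem=10
  op7 P0: store L0 := 78 → M/I/I on L0; bus BusRdX Flush; mem=24
  op8 P2: store L0 := 79 → I/I/M on L0; bus BusRdX Flush; mem=78
  op9 P2: store L1 := 7 → I/I/M on L1; bus BusUpgr; mem=90
  op10 P0: store L1 := 82 → M/I/I on L1; bus BusRdX Flush; mem=7
  op11 P2: store L1 := 20 → I/I/M on L1; bus BusRdX Flush; mem=82
  op12 P2: load  L0 → I/I/M on L0; bus (none); mem=78
  op13 P2: load  L1 → I/I/M on L1; bus (none); mem=82
  op14 P2: load  L0 → I/I/M on L0; bus (none); mem=78
  op15 P0: store L1 := 58 → M/I/I on L1; bus BusRdX Flush; mem=20
  op16 P0: load  L0 → S/I/O on L0; bus BusRd; mem=78
  op17 P0: store L1 := 82 → M/I/I on L1; bus (none); mem=20
  op18 P0: store L0 := 19 → M/I/I on L0; bus BusUpgr Flush; mem=79
  op19 P0: load  L0 → M/I/I on L0; bus (none); mem=79
  op20 P2: store L1 := 19 → I/I/M on L1; bus BusRdX Flush; mem=82
  op21 P2: load  L1 → I/I/M on L1; bus (none); mem=82
  op22 P0: store L1 := 23 → M/I/I on L1; bus BusRdX Flush; mem=19
  op23 P2: load  L0 → O/I/S on L0; bus BusRd; mem=79
  op24 P0: store L0 := 63 → M/I/I on L0; bus BusUpgr; mem=79
  op25 P1: load  L1 → O/S/I on L1; bus BusRd; mem=19
  op26 P1: load  L1 → O/S/I on L1; bus (none); mem=19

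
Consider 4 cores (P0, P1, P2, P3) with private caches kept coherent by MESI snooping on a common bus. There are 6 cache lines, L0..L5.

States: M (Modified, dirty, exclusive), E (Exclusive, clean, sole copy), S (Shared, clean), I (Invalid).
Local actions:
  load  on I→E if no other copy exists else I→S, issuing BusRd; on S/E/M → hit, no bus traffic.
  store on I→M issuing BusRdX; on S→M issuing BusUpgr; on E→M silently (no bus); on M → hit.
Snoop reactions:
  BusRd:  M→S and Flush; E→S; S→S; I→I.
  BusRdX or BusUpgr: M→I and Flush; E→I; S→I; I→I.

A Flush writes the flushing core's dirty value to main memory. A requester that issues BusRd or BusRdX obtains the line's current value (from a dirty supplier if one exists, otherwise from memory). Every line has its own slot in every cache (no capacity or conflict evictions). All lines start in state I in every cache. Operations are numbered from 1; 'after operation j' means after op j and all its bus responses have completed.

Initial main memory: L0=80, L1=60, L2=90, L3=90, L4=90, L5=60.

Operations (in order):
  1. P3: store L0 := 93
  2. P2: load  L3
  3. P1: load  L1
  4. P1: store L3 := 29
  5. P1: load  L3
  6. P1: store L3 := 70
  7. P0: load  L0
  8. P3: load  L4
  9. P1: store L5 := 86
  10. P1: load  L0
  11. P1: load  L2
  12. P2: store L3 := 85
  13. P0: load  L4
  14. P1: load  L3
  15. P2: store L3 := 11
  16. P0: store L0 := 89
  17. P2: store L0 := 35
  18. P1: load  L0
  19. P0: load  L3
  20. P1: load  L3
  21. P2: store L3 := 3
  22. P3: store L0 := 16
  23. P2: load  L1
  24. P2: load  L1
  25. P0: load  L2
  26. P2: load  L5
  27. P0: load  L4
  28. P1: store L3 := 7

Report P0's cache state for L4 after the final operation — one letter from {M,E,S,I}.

step 1: P3: store L0 := 93  ⟶  IIIM  (L0)  txn=BusRdX  M[L0]=80
step 2: P2: load  L3  ⟶  IIEI  (L3)  txn=BusRd  M[L3]=90
step 3: P1: load  L1  ⟶  IEII  (L1)  txn=BusRd  M[L1]=60
step 4: P1: store L3 := 29  ⟶  IMII  (L3)  txn=BusRdX  M[L3]=90
step 5: P1: load  L3  ⟶  IMII  (L3)  txn=∅  M[L3]=90
step 6: P1: store L3 := 70  ⟶  IMII  (L3)  txn=∅  M[L3]=90
step 7: P0: load  L0  ⟶  SIIS  (L0)  txn=BusRd+Flush  M[L0]=93
step 8: P3: load  L4  ⟶  IIIE  (L4)  txn=BusRd  M[L4]=90
step 9: P1: store L5 := 86  ⟶  IMII  (L5)  txn=BusRdX  M[L5]=60
step 10: P1: load  L0  ⟶  SSIS  (L0)  txn=BusRd  M[L0]=93
step 11: P1: load  L2  ⟶  IEII  (L2)  txn=BusRd  M[L2]=90
step 12: P2: store L3 := 85  ⟶  IIMI  (L3)  txn=BusRdX+Flush  M[L3]=70
step 13: P0: load  L4  ⟶  SIIS  (L4)  txn=BusRd  M[L4]=90
step 14: P1: load  L3  ⟶  ISSI  (L3)  txn=BusRd+Flush  M[L3]=85
step 15: P2: store L3 := 11  ⟶  IIMI  (L3)  txn=BusUpgr  M[L3]=85
step 16: P0: store L0 := 89  ⟶  MIII  (L0)  txn=BusUpgr  M[L0]=93
step 17: P2: store L0 := 35  ⟶  IIMI  (L0)  txn=BusRdX+Flush  M[L0]=89
step 18: P1: load  L0  ⟶  ISSI  (L0)  txn=BusRd+Flush  M[L0]=35
step 19: P0: load  L3  ⟶  SISI  (L3)  txn=BusRd+Flush  M[L3]=11
step 20: P1: load  L3  ⟶  SSSI  (L3)  txn=BusRd  M[L3]=11
step 21: P2: store L3 := 3  ⟶  IIMI  (L3)  txn=BusUpgr  M[L3]=11
step 22: P3: store L0 := 16  ⟶  IIIM  (L0)  txn=BusRdX  M[L0]=35
step 23: P2: load  L1  ⟶  ISSI  (L1)  txn=BusRd  M[L1]=60
step 24: P2: load  L1  ⟶  ISSI  (L1)  txn=∅  M[L1]=60
step 25: P0: load  L2  ⟶  SSII  (L2)  txn=BusRd  M[L2]=90
step 26: P2: load  L5  ⟶  ISSI  (L5)  txn=BusRd+Flush  M[L5]=86
step 27: P0: load  L4  ⟶  SIIS  (L4)  txn=∅  M[L4]=90
step 28: P1: store L3 := 7  ⟶  IMII  (L3)  txn=BusRdX+Flush  M[L3]=3

state = S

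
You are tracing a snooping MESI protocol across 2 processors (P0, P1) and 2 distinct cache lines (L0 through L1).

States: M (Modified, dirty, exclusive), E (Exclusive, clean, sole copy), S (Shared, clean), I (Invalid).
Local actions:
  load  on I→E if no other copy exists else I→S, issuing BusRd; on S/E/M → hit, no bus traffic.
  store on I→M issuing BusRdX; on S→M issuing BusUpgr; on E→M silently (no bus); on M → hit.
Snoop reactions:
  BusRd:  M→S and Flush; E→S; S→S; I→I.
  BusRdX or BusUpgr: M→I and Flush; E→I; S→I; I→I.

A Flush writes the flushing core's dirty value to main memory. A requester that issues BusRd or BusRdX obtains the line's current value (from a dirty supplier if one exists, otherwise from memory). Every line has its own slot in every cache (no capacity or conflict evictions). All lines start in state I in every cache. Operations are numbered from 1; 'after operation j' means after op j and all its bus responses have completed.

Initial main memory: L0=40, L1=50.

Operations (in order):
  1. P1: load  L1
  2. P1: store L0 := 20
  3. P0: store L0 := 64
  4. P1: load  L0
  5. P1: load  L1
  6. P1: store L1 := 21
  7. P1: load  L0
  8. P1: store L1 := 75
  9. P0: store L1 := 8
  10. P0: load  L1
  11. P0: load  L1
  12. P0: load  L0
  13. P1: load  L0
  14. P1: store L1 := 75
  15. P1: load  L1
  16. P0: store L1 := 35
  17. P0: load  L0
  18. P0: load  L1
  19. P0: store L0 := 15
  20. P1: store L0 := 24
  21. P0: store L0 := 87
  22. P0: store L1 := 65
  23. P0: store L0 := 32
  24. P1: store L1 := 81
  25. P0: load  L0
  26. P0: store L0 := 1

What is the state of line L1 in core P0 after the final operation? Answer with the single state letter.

step 1: P1: load  L1  ⟶  IE  (L1)  txn=BusRd  M[L1]=50
step 2: P1: store L0 := 20  ⟶  IM  (L0)  txn=BusRdX  M[L0]=40
step 3: P0: store L0 := 64  ⟶  MI  (L0)  txn=BusRdX+Flush  M[L0]=20
step 4: P1: load  L0  ⟶  SS  (L0)  txn=BusRd+Flush  M[L0]=64
step 5: P1: load  L1  ⟶  IE  (L1)  txn=∅  M[L1]=50
step 6: P1: store L1 := 21  ⟶  IM  (L1)  txn=∅  M[L1]=50
step 7: P1: load  L0  ⟶  SS  (L0)  txn=∅  M[L0]=64
step 8: P1: store L1 := 75  ⟶  IM  (L1)  txn=∅  M[L1]=50
step 9: P0: store L1 := 8  ⟶  MI  (L1)  txn=BusRdX+Flush  M[L1]=75
step 10: P0: load  L1  ⟶  MI  (L1)  txn=∅  M[L1]=75
step 11: P0: load  L1  ⟶  MI  (L1)  txn=∅  M[L1]=75
step 12: P0: load  L0  ⟶  SS  (L0)  txn=∅  M[L0]=64
step 13: P1: load  L0  ⟶  SS  (L0)  txn=∅  M[L0]=64
step 14: P1: store L1 := 75  ⟶  IM  (L1)  txn=BusRdX+Flush  M[L1]=8
step 15: P1: load  L1  ⟶  IM  (L1)  txn=∅  M[L1]=8
step 16: P0: store L1 := 35  ⟶  MI  (L1)  txn=BusRdX+Flush  M[L1]=75
step 17: P0: load  L0  ⟶  SS  (L0)  txn=∅  M[L0]=64
step 18: P0: load  L1  ⟶  MI  (L1)  txn=∅  M[L1]=75
step 19: P0: store L0 := 15  ⟶  MI  (L0)  txn=BusUpgr  M[L0]=64
step 20: P1: store L0 := 24  ⟶  IM  (L0)  txn=BusRdX+Flush  M[L0]=15
step 21: P0: store L0 := 87  ⟶  MI  (L0)  txn=BusRdX+Flush  M[L0]=24
step 22: P0: store L1 := 65  ⟶  MI  (L1)  txn=∅  M[L1]=75
step 23: P0: store L0 := 32  ⟶  MI  (L0)  txn=∅  M[L0]=24
step 24: P1: store L1 := 81  ⟶  IM  (L1)  txn=BusRdX+Flush  M[L1]=65
step 25: P0: load  L0  ⟶  MI  (L0)  txn=∅  M[L0]=24
step 26: P0: store L0 := 1  ⟶  MI  (L0)  txn=∅  M[L0]=24

state = I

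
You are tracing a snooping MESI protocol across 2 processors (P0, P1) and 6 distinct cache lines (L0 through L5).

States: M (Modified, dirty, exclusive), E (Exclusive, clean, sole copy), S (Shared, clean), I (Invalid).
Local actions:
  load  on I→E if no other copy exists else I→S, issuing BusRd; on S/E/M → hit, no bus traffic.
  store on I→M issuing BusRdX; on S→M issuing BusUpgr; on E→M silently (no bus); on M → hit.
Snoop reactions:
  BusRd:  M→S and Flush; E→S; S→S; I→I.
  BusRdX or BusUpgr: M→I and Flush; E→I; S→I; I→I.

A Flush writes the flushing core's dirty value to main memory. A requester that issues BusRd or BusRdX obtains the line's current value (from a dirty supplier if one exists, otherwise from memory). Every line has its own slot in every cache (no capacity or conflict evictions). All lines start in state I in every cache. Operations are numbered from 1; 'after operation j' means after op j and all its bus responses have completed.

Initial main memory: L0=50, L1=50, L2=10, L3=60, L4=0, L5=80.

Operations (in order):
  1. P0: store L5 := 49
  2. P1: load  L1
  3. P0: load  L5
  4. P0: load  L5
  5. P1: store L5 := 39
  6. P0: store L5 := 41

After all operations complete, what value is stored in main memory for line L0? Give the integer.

[1] P0: store L5 := 49 | P0:M(49), P1:I | bus: BusRdX
[2] P1: load  L1 | P0:I, P1:E(50) | bus: BusRd
[3] P0: load  L5 | P0:M(49), P1:I | bus: none
[4] P0: load  L5 | P0:M(49), P1:I | bus: none
[5] P1: store L5 := 39 | P0:I, P1:M(39) | bus: BusRdX,Flush
[6] P0: store L5 := 41 | P0:M(41), P1:I | bus: BusRdX,Flush

memory[L0] = 50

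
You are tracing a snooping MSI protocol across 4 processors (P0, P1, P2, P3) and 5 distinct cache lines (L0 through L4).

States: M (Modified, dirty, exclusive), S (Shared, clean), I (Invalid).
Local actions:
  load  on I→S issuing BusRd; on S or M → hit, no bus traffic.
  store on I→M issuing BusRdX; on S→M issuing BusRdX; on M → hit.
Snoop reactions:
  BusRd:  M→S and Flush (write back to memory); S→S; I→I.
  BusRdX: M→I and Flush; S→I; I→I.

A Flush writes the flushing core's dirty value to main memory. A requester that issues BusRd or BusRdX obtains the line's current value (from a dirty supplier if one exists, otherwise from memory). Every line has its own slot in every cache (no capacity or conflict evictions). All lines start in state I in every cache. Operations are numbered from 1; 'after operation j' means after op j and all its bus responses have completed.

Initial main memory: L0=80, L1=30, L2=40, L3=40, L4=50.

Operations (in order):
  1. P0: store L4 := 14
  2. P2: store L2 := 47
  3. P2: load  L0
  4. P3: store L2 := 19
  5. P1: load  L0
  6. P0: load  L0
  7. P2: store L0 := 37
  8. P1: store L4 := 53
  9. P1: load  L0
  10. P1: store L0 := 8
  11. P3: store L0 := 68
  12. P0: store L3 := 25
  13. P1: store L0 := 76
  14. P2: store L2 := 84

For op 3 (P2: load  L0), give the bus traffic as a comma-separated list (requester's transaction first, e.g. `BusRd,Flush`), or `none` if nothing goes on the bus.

step 1: P0: store L4 := 14  ⟶  MIII  (L4)  txn=BusRdX  M[L4]=50
step 2: P2: store L2 := 47  ⟶  IIMI  (L2)  txn=BusRdX  M[L2]=40
step 3: P2: load  L0  ⟶  IISI  (L0)  txn=BusRd  M[L0]=80
step 4: P3: store L2 := 19  ⟶  IIIM  (L2)  txn=BusRdX+Flush  M[L2]=47
step 5: P1: load  L0  ⟶  ISSI  (L0)  txn=BusRd  M[L0]=80
step 6: P0: load  L0  ⟶  SSSI  (L0)  txn=BusRd  M[L0]=80
step 7: P2: store L0 := 37  ⟶  IIMI  (L0)  txn=BusRdX  M[L0]=80
step 8: P1: store L4 := 53  ⟶  IMII  (L4)  txn=BusRdX+Flush  M[L4]=14
step 9: P1: load  L0  ⟶  ISSI  (L0)  txn=BusRd+Flush  M[L0]=37
step 10: P1: store L0 := 8  ⟶  IMII  (L0)  txn=BusRdX  M[L0]=37
step 11: P3: store L0 := 68  ⟶  IIIM  (L0)  txn=BusRdX+Flush  M[L0]=8
step 12: P0: store L3 := 25  ⟶  MIII  (L3)  txn=BusRdX  M[L3]=40
step 13: P1: store L0 := 76  ⟶  IMII  (L0)  txn=BusRdX+Flush  M[L0]=68
step 14: P2: store L2 := 84  ⟶  IIMI  (L2)  txn=BusRdX+Flush  M[L2]=19

bus = BusRd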